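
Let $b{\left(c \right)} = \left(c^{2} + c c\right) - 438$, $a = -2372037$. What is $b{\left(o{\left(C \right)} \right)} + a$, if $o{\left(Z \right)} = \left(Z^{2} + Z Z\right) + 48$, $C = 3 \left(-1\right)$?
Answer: $-2363763$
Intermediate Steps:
$C = -3$
$o{\left(Z \right)} = 48 + 2 Z^{2}$ ($o{\left(Z \right)} = \left(Z^{2} + Z^{2}\right) + 48 = 2 Z^{2} + 48 = 48 + 2 Z^{2}$)
$b{\left(c \right)} = -438 + 2 c^{2}$ ($b{\left(c \right)} = \left(c^{2} + c^{2}\right) - 438 = 2 c^{2} - 438 = -438 + 2 c^{2}$)
$b{\left(o{\left(C \right)} \right)} + a = \left(-438 + 2 \left(48 + 2 \left(-3\right)^{2}\right)^{2}\right) - 2372037 = \left(-438 + 2 \left(48 + 2 \cdot 9\right)^{2}\right) - 2372037 = \left(-438 + 2 \left(48 + 18\right)^{2}\right) - 2372037 = \left(-438 + 2 \cdot 66^{2}\right) - 2372037 = \left(-438 + 2 \cdot 4356\right) - 2372037 = \left(-438 + 8712\right) - 2372037 = 8274 - 2372037 = -2363763$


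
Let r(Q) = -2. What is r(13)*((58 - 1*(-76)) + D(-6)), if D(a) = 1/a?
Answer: -803/3 ≈ -267.67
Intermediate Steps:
r(13)*((58 - 1*(-76)) + D(-6)) = -2*((58 - 1*(-76)) + 1/(-6)) = -2*((58 + 76) - ⅙) = -2*(134 - ⅙) = -2*803/6 = -803/3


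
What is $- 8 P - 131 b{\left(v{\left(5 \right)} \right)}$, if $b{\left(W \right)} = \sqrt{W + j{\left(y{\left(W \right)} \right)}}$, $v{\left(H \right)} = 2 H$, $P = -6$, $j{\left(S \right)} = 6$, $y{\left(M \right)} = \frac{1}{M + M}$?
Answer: $-476$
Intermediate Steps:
$y{\left(M \right)} = \frac{1}{2 M}$
$b{\left(W \right)} = \sqrt{6 + W}$ ($b{\left(W \right)} = \sqrt{W + 6} = \sqrt{6 + W}$)
$- 8 P - 131 b{\left(v{\left(5 \right)} \right)} = \left(-8\right) \left(-6\right) - 131 \sqrt{6 + 2 \cdot 5} = 48 - 131 \sqrt{6 + 10} = 48 - 131 \sqrt{16} = 48 - 524 = -476$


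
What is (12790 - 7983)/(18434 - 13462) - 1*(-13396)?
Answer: 6055429/452 ≈ 13397.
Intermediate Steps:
(12790 - 7983)/(18434 - 13462) - 1*(-13396) = 4807/4972 + 13396 = 4807*(1/4972) + 13396 = 437/452 + 13396 = 6055429/452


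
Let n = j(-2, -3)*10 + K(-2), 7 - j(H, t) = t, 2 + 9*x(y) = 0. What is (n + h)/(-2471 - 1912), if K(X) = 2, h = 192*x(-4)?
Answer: -178/13149 ≈ -0.013537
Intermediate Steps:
x(y) = -2/9 (x(y) = -2/9 + (1/9)*0 = -2/9 + 0 = -2/9)
h = -128/3 (h = 192*(-2/9) = -128/3 ≈ -42.667)
j(H, t) = 7 - t
n = 102 (n = (7 - 1*(-3))*10 + 2 = (7 + 3)*10 + 2 = 10*10 + 2 = 100 + 2 = 102)
(n + h)/(-2471 - 1912) = (102 - 128/3)/(-2471 - 1912) = (178/3)/(-4383) = (178/3)*(-1/4383) = -178/13149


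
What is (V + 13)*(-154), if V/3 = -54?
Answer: 22946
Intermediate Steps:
V = -162 (V = 3*(-54) = -162)
(V + 13)*(-154) = (-162 + 13)*(-154) = -149*(-154) = 22946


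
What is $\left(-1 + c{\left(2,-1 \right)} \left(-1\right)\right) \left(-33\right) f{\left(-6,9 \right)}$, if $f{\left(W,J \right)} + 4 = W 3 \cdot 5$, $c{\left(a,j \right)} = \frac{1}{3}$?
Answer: $-4136$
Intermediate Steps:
$c{\left(a,j \right)} = \frac{1}{3}$
$f{\left(W,J \right)} = -4 + 15 W$ ($f{\left(W,J \right)} = -4 + W 3 \cdot 5 = -4 + 3 W 5 = -4 + 15 W$)
$\left(-1 + c{\left(2,-1 \right)} \left(-1\right)\right) \left(-33\right) f{\left(-6,9 \right)} = \left(-1 + \frac{1}{3} \left(-1\right)\right) \left(-33\right) \left(-4 + 15 \left(-6\right)\right) = \left(-1 - \frac{1}{3}\right) \left(-33\right) \left(-4 - 90\right) = \left(- \frac{4}{3}\right) \left(-33\right) \left(-94\right) = 44 \left(-94\right) = -4136$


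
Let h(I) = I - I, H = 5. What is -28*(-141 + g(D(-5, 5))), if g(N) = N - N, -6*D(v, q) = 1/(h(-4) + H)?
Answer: 3948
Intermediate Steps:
h(I) = 0
D(v, q) = -1/30 (D(v, q) = -1/(6*(0 + 5)) = -⅙/5 = -⅙*⅕ = -1/30)
g(N) = 0
-28*(-141 + g(D(-5, 5))) = -28*(-141 + 0) = -28*(-141) = 3948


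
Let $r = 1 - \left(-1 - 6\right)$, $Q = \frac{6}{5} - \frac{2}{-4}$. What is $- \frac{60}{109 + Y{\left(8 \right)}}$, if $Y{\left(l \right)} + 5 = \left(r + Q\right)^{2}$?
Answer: $- \frac{2000}{6603} \approx -0.30289$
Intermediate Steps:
$Q = \frac{17}{10}$ ($Q = 6 \cdot \frac{1}{5} - - \frac{1}{2} = \frac{6}{5} + \frac{1}{2} = \frac{17}{10} \approx 1.7$)
$r = 8$ ($r = 1 - \left(-1 - 6\right) = 1 - -7 = 1 + 7 = 8$)
$Y{\left(l \right)} = \frac{8909}{100}$ ($Y{\left(l \right)} = -5 + \left(8 + \frac{17}{10}\right)^{2} = -5 + \left(\frac{97}{10}\right)^{2} = -5 + \frac{9409}{100} = \frac{8909}{100}$)
$- \frac{60}{109 + Y{\left(8 \right)}} = - \frac{60}{109 + \frac{8909}{100}} = - \frac{60}{\frac{19809}{100}} = \left(-60\right) \frac{100}{19809} = - \frac{2000}{6603}$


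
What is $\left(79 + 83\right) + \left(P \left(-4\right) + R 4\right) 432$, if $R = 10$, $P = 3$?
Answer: $12258$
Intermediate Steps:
$\left(79 + 83\right) + \left(P \left(-4\right) + R 4\right) 432 = \left(79 + 83\right) + \left(3 \left(-4\right) + 10 \cdot 4\right) 432 = 162 + \left(-12 + 40\right) 432 = 162 + 28 \cdot 432 = 162 + 12096 = 12258$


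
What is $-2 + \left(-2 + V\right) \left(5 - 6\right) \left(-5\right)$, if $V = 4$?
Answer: $8$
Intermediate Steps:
$-2 + \left(-2 + V\right) \left(5 - 6\right) \left(-5\right) = -2 + \left(-2 + 4\right) \left(5 - 6\right) \left(-5\right) = -2 + 2 \left(-1\right) \left(-5\right) = -2 - -10 = -2 + 10 = 8$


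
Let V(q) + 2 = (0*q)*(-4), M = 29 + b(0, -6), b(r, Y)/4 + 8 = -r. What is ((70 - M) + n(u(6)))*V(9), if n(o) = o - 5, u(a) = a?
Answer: -148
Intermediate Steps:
b(r, Y) = -32 - 4*r (b(r, Y) = -32 + 4*(-r) = -32 - 4*r)
M = -3 (M = 29 + (-32 - 4*0) = 29 + (-32 + 0) = 29 - 32 = -3)
n(o) = -5 + o
V(q) = -2 (V(q) = -2 + (0*q)*(-4) = -2 + 0*(-4) = -2 + 0 = -2)
((70 - M) + n(u(6)))*V(9) = ((70 - 1*(-3)) + (-5 + 6))*(-2) = ((70 + 3) + 1)*(-2) = (73 + 1)*(-2) = 74*(-2) = -148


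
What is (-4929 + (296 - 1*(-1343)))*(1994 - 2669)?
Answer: 2220750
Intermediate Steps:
(-4929 + (296 - 1*(-1343)))*(1994 - 2669) = (-4929 + (296 + 1343))*(-675) = (-4929 + 1639)*(-675) = -3290*(-675) = 2220750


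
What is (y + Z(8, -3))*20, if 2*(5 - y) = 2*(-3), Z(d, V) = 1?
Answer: 180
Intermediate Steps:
y = 8 (y = 5 - (-3) = 5 - 1/2*(-6) = 5 + 3 = 8)
(y + Z(8, -3))*20 = (8 + 1)*20 = 9*20 = 180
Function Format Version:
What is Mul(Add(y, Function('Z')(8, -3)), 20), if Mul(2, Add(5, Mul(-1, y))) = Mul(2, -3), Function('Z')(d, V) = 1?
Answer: 180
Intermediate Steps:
y = 8 (y = Add(5, Mul(Rational(-1, 2), Mul(2, -3))) = Add(5, Mul(Rational(-1, 2), -6)) = Add(5, 3) = 8)
Mul(Add(y, Function('Z')(8, -3)), 20) = Mul(Add(8, 1), 20) = Mul(9, 20) = 180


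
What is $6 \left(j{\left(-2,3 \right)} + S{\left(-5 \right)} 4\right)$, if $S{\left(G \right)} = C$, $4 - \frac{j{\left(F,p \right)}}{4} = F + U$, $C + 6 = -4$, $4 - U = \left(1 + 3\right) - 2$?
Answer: $-144$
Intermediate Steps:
$U = 2$ ($U = 4 - \left(\left(1 + 3\right) - 2\right) = 4 - \left(4 - 2\right) = 4 - 2 = 2$)
$C = -10$ ($C = -6 - 4 = -10$)
$j{\left(F,p \right)} = 8 - 4 F$ ($j{\left(F,p \right)} = 16 - 4 \left(F + 2\right) = 16 - 4 \left(2 + F\right) = 16 - \left(8 + 4 F\right) = 8 - 4 F$)
$S{\left(G \right)} = -10$
$6 \left(j{\left(-2,3 \right)} + S{\left(-5 \right)} 4\right) = 6 \left(\left(8 - -8\right) - 40\right) = 6 \left(\left(8 + 8\right) - 40\right) = 6 \left(16 - 40\right) = 6 \left(-24\right) = -144$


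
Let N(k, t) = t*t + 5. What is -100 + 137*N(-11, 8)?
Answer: 9353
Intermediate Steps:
N(k, t) = 5 + t**2 (N(k, t) = t**2 + 5 = 5 + t**2)
-100 + 137*N(-11, 8) = -100 + 137*(5 + 8**2) = -100 + 137*(5 + 64) = -100 + 137*69 = -100 + 9453 = 9353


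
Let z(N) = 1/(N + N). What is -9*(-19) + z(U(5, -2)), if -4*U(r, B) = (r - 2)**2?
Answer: 1537/9 ≈ 170.78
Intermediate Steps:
U(r, B) = -(-2 + r)**2/4 (U(r, B) = -(r - 2)**2/4 = -(-2 + r)**2/4)
z(N) = 1/(2*N)
-9*(-19) + z(U(5, -2)) = -9*(-19) + 1/(2*((-(-2 + 5)**2/4))) = 171 + 1/(2*((-1/4*3**2))) = 171 + 1/(2*((-1/4*9))) = 171 + 1/(2*(-9/4)) = 171 + (1/2)*(-4/9) = 171 - 2/9 = 1537/9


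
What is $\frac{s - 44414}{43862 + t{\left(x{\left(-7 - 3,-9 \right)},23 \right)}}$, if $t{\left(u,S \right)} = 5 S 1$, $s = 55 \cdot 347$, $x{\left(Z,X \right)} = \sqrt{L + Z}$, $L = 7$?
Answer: $- \frac{8443}{14659} \approx -0.57596$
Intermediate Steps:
$x{\left(Z,X \right)} = \sqrt{7 + Z}$
$s = 19085$
$t{\left(u,S \right)} = 5 S$
$\frac{s - 44414}{43862 + t{\left(x{\left(-7 - 3,-9 \right)},23 \right)}} = \frac{19085 - 44414}{43862 + 5 \cdot 23} = - \frac{25329}{43862 + 115} = - \frac{25329}{43977} = \left(-25329\right) \frac{1}{43977} = - \frac{8443}{14659}$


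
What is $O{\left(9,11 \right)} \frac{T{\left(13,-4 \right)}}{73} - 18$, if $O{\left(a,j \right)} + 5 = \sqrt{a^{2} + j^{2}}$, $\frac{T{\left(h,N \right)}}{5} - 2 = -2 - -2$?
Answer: $- \frac{1364}{73} + \frac{10 \sqrt{202}}{73} \approx -16.738$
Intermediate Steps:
$T{\left(h,N \right)} = 10$ ($T{\left(h,N \right)} = 10 + 5 \left(-2 - -2\right) = 10 + 5 \left(-2 + 2\right) = 10 + 5 \cdot 0 = 10 + 0 = 10$)
$O{\left(a,j \right)} = -5 + \sqrt{a^{2} + j^{2}}$
$O{\left(9,11 \right)} \frac{T{\left(13,-4 \right)}}{73} - 18 = \left(-5 + \sqrt{9^{2} + 11^{2}}\right) \frac{10}{73} - 18 = \left(-5 + \sqrt{81 + 121}\right) 10 \cdot \frac{1}{73} - 18 = \left(-5 + \sqrt{202}\right) \frac{10}{73} - 18 = \left(- \frac{50}{73} + \frac{10 \sqrt{202}}{73}\right) - 18 = - \frac{1364}{73} + \frac{10 \sqrt{202}}{73}$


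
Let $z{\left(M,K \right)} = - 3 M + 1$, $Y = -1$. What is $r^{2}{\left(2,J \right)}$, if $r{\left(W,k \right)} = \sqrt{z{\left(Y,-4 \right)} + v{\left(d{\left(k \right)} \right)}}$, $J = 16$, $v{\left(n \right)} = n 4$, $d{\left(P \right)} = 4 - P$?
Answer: $-44$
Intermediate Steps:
$v{\left(n \right)} = 4 n$
$z{\left(M,K \right)} = 1 - 3 M$
$r{\left(W,k \right)} = \sqrt{20 - 4 k}$ ($r{\left(W,k \right)} = \sqrt{\left(1 - -3\right) + 4 \left(4 - k\right)} = \sqrt{\left(1 + 3\right) - \left(-16 + 4 k\right)} = \sqrt{4 - \left(-16 + 4 k\right)} = \sqrt{20 - 4 k}$)
$r^{2}{\left(2,J \right)} = \left(2 \sqrt{5 - 16}\right)^{2} = \left(2 \sqrt{-11}\right)^{2} = \left(2 i \sqrt{11}\right)^{2} = -44$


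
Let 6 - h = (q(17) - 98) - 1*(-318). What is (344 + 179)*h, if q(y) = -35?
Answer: -93617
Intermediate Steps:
h = -179 (h = 6 - ((-35 - 98) - 1*(-318)) = 6 - (-133 + 318) = 6 - 1*185 = 6 - 185 = -179)
(344 + 179)*h = (344 + 179)*(-179) = 523*(-179) = -93617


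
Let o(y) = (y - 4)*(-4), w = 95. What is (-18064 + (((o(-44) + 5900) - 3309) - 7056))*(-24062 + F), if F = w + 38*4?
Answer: 531955655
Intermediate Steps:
o(y) = 16 - 4*y (o(y) = (-4 + y)*(-4) = 16 - 4*y)
F = 247 (F = 95 + 38*4 = 95 + 152 = 247)
(-18064 + (((o(-44) + 5900) - 3309) - 7056))*(-24062 + F) = (-18064 + ((((16 - 4*(-44)) + 5900) - 3309) - 7056))*(-24062 + 247) = (-18064 + ((((16 + 176) + 5900) - 3309) - 7056))*(-23815) = (-18064 + (((192 + 5900) - 3309) - 7056))*(-23815) = (-18064 + ((6092 - 3309) - 7056))*(-23815) = (-18064 + (2783 - 7056))*(-23815) = (-18064 - 4273)*(-23815) = -22337*(-23815) = 531955655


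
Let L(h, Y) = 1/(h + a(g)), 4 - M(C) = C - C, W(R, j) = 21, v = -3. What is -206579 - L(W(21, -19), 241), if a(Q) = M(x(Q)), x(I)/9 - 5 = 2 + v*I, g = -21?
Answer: -5164476/25 ≈ -2.0658e+5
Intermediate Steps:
x(I) = 63 - 27*I (x(I) = 45 + 9*(2 - 3*I) = 45 + (18 - 27*I) = 63 - 27*I)
M(C) = 4 (M(C) = 4 - (C - C) = 4 - 1*0 = 4 + 0 = 4)
a(Q) = 4
L(h, Y) = 1/(4 + h) (L(h, Y) = 1/(h + 4) = 1/(4 + h))
-206579 - L(W(21, -19), 241) = -206579 - 1/(4 + 21) = -206579 - 1/25 = -5164476/25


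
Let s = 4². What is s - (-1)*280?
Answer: 296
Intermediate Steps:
s = 16
s - (-1)*280 = 16 - (-1)*280 = 16 - 1*(-280) = 16 + 280 = 296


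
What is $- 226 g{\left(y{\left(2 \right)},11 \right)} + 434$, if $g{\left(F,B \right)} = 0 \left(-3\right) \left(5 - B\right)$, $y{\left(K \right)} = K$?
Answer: $434$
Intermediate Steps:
$g{\left(F,B \right)} = 0$ ($g{\left(F,B \right)} = 0 \left(5 - B\right) = 0$)
$- 226 g{\left(y{\left(2 \right)},11 \right)} + 434 = \left(-226\right) 0 + 434 = 0 + 434 = 434$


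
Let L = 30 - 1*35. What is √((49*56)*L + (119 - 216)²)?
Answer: 3*I*√479 ≈ 65.658*I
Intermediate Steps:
L = -5 (L = 30 - 35 = -5)
√((49*56)*L + (119 - 216)²) = √((49*56)*(-5) + (119 - 216)²) = √(2744*(-5) + (-97)²) = √(-13720 + 9409) = √(-4311) = 3*I*√479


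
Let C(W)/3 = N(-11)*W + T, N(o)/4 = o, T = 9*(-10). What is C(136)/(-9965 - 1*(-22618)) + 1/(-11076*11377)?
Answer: -2296184335397/1594425432756 ≈ -1.4401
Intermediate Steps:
T = -90
N(o) = 4*o
C(W) = -270 - 132*W (C(W) = 3*((4*(-11))*W - 90) = 3*(-44*W - 90) = 3*(-90 - 44*W) = -270 - 132*W)
C(136)/(-9965 - 1*(-22618)) + 1/(-11076*11377) = (-270 - 132*136)/(-9965 - 1*(-22618)) + 1/(-11076*11377) = (-270 - 17952)/(-9965 + 22618) - 1/11076*1/11377 = -18222/12653 - 1/126011652 = -2296184335397/1594425432756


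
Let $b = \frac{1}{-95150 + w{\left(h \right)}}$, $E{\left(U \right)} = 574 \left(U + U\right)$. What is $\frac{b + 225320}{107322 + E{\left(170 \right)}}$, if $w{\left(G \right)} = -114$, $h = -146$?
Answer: $\frac{21464884479}{28815645248} \approx 0.7449$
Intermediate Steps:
$E{\left(U \right)} = 1148 U$ ($E{\left(U \right)} = 574 \cdot 2 U = 1148 U$)
$b = - \frac{1}{95264}$ ($b = \frac{1}{-95150 - 114} = \frac{1}{-95264} = - \frac{1}{95264} \approx -1.0497 \cdot 10^{-5}$)
$\frac{b + 225320}{107322 + E{\left(170 \right)}} = \frac{- \frac{1}{95264} + 225320}{107322 + 1148 \cdot 170} = \frac{21464884479}{95264 \left(107322 + 195160\right)} = \frac{21464884479}{95264 \cdot 302482} = \frac{21464884479}{95264} \cdot \frac{1}{302482} = \frac{21464884479}{28815645248}$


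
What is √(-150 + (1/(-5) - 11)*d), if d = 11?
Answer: I*√6830/5 ≈ 16.529*I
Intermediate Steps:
√(-150 + (1/(-5) - 11)*d) = √(-150 + (1/(-5) - 11)*11) = √(-150 + (-⅕ - 11)*11) = √(-150 - 56/5*11) = √(-150 - 616/5) = √(-1366/5) = I*√6830/5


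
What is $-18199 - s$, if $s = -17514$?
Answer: $-685$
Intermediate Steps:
$-18199 - s = -18199 - -17514 = -18199 + 17514 = -685$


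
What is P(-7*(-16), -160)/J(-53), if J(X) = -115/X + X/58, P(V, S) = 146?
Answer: 448804/3861 ≈ 116.24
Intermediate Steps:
J(X) = -115/X + X/58 (J(X) = -115/X + X*(1/58) = -115/X + X/58)
P(-7*(-16), -160)/J(-53) = 146/(-115/(-53) + (1/58)*(-53)) = 146/(-115*(-1/53) - 53/58) = 146/(115/53 - 53/58) = 146/(3861/3074) = 146*(3074/3861) = 448804/3861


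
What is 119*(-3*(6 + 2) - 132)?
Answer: -18564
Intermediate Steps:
119*(-3*(6 + 2) - 132) = 119*(-3*8 - 132) = 119*(-24 - 132) = 119*(-156) = -18564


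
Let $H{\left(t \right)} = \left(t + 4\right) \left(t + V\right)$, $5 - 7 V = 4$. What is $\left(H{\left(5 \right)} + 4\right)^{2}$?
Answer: $\frac{123904}{49} \approx 2528.7$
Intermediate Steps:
$V = \frac{1}{7}$ ($V = \frac{5}{7} - \frac{4}{7} = \frac{1}{7} \approx 0.14286$)
$H{\left(t \right)} = \left(4 + t\right) \left(\frac{1}{7} + t\right)$ ($H{\left(t \right)} = \left(t + 4\right) \left(t + \frac{1}{7}\right) = \left(4 + t\right) \left(\frac{1}{7} + t\right)$)
$\left(H{\left(5 \right)} + 4\right)^{2} = \left(\left(\frac{4}{7} + 5^{2} + \frac{29}{7} \cdot 5\right) + 4\right)^{2} = \left(\left(\frac{4}{7} + 25 + \frac{145}{7}\right) + 4\right)^{2} = \left(\frac{324}{7} + 4\right)^{2} = \left(\frac{352}{7}\right)^{2} = \frac{123904}{49}$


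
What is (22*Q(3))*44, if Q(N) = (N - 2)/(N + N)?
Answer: 484/3 ≈ 161.33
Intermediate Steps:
Q(N) = (-2 + N)/(2*N) (Q(N) = (-2 + N)/((2*N)) = (-2 + N)*(1/(2*N)) = (-2 + N)/(2*N))
(22*Q(3))*44 = (22*((½)*(-2 + 3)/3))*44 = (22*((½)*(⅓)*1))*44 = (22*(⅙))*44 = (11/3)*44 = 484/3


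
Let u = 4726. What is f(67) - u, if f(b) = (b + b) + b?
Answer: -4525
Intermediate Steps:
f(b) = 3*b (f(b) = 2*b + b = 3*b)
f(67) - u = 3*67 - 1*4726 = 201 - 4726 = -4525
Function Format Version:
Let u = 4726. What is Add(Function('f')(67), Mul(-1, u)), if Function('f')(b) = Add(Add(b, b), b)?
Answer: -4525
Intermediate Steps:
Function('f')(b) = Mul(3, b) (Function('f')(b) = Add(Mul(2, b), b) = Mul(3, b))
Add(Function('f')(67), Mul(-1, u)) = Add(Mul(3, 67), Mul(-1, 4726)) = Add(201, -4726) = -4525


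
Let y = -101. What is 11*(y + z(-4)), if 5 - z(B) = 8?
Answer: -1144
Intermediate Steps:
z(B) = -3 (z(B) = 5 - 1*8 = 5 - 8 = -3)
11*(y + z(-4)) = 11*(-101 - 3) = 11*(-104) = -1144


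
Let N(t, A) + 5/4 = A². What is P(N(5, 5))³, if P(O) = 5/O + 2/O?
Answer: 21952/857375 ≈ 0.025604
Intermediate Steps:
N(t, A) = -5/4 + A²
P(O) = 7/O
P(N(5, 5))³ = (7/(-5/4 + 5²))³ = (7/(-5/4 + 25))³ = (7/(95/4))³ = (7*(4/95))³ = (28/95)³ = 21952/857375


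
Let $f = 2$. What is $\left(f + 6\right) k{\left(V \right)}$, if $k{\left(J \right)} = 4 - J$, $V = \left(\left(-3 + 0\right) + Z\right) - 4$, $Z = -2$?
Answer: $104$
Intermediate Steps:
$V = -9$ ($V = \left(\left(-3 + 0\right) - 2\right) - 4 = \left(-3 - 2\right) - 4 = -5 - 4 = -9$)
$\left(f + 6\right) k{\left(V \right)} = \left(2 + 6\right) \left(4 - -9\right) = 8 \left(4 + 9\right) = 8 \cdot 13 = 104$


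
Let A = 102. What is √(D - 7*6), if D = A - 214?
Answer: I*√154 ≈ 12.41*I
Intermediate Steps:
D = -112 (D = 102 - 214 = -112)
√(D - 7*6) = √(-112 - 7*6) = √(-112 - 42) = √(-154) = I*√154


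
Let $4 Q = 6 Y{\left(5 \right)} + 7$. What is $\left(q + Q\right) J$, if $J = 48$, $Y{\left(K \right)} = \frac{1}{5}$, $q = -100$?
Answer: $- \frac{23508}{5} \approx -4701.6$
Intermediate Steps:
$Y{\left(K \right)} = \frac{1}{5}$
$Q = \frac{41}{20}$ ($Q = \frac{6 \cdot \frac{1}{5} + 7}{4} = \frac{\frac{6}{5} + 7}{4} = \frac{1}{4} \cdot \frac{41}{5} = \frac{41}{20} \approx 2.05$)
$\left(q + Q\right) J = \left(-100 + \frac{41}{20}\right) 48 = \left(- \frac{1959}{20}\right) 48 = - \frac{23508}{5}$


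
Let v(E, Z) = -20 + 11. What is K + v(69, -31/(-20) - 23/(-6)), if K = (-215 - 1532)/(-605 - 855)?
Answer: -11393/1460 ≈ -7.8034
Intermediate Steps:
K = 1747/1460 (K = -1747/(-1460) = -1747*(-1/1460) = 1747/1460 ≈ 1.1966)
v(E, Z) = -9
K + v(69, -31/(-20) - 23/(-6)) = 1747/1460 - 9 = -11393/1460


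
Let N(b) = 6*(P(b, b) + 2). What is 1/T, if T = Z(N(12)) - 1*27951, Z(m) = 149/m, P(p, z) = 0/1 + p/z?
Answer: -18/502969 ≈ -3.5787e-5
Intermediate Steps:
P(p, z) = p/z (P(p, z) = 0*1 + p/z = 0 + p/z = p/z)
N(b) = 18 (N(b) = 6*(b/b + 2) = 6*(1 + 2) = 6*3 = 18)
T = -502969/18 (T = 149/18 - 1*27951 = 149*(1/18) - 27951 = 149/18 - 27951 = -502969/18 ≈ -27943.)
1/T = 1/(-502969/18) = -18/502969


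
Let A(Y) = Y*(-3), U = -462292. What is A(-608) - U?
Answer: 464116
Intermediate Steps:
A(Y) = -3*Y
A(-608) - U = -3*(-608) - 1*(-462292) = 1824 + 462292 = 464116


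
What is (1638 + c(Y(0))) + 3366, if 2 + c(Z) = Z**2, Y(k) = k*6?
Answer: 5002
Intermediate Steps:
Y(k) = 6*k
c(Z) = -2 + Z**2
(1638 + c(Y(0))) + 3366 = (1638 + (-2 + (6*0)**2)) + 3366 = (1638 + (-2 + 0**2)) + 3366 = (1638 + (-2 + 0)) + 3366 = (1638 - 2) + 3366 = 1636 + 3366 = 5002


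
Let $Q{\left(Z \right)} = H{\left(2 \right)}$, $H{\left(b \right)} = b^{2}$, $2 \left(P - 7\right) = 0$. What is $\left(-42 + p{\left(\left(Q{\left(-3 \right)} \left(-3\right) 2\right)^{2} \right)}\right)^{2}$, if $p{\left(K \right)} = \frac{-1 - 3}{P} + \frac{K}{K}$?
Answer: $\frac{84681}{49} \approx 1728.2$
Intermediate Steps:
$P = 7$ ($P = 7 + \frac{1}{2} \cdot 0 = 7 + 0 = 7$)
$Q{\left(Z \right)} = 4$ ($Q{\left(Z \right)} = 2^{2} = 4$)
$p{\left(K \right)} = \frac{3}{7}$ ($p{\left(K \right)} = \frac{-1 - 3}{7} + \frac{K}{K} = \left(-4\right) \frac{1}{7} + 1 = - \frac{4}{7} + 1 = \frac{3}{7}$)
$\left(-42 + p{\left(\left(Q{\left(-3 \right)} \left(-3\right) 2\right)^{2} \right)}\right)^{2} = \left(-42 + \frac{3}{7}\right)^{2} = \left(- \frac{291}{7}\right)^{2} = \frac{84681}{49}$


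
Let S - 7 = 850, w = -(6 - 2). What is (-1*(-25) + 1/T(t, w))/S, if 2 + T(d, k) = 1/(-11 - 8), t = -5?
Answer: 956/33423 ≈ 0.028603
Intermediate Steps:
w = -4 (w = -1*4 = -4)
S = 857 (S = 7 + 850 = 857)
T(d, k) = -39/19 (T(d, k) = -2 + 1/(-11 - 8) = -2 + 1/(-19) = -2 - 1/19 = -39/19)
(-1*(-25) + 1/T(t, w))/S = (-1*(-25) + 1/(-39/19))/857 = (25 - 19/39)*(1/857) = (956/39)*(1/857) = 956/33423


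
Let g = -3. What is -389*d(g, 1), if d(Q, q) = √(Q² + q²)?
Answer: -389*√10 ≈ -1230.1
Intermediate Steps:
-389*d(g, 1) = -389*√((-3)² + 1²) = -389*√(9 + 1) = -389*√10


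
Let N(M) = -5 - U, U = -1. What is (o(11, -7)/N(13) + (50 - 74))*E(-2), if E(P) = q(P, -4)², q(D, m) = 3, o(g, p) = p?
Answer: -801/4 ≈ -200.25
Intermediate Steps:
N(M) = -4 (N(M) = -5 - 1*(-1) = -5 + 1 = -4)
E(P) = 9 (E(P) = 3² = 9)
(o(11, -7)/N(13) + (50 - 74))*E(-2) = (-7/(-4) + (50 - 74))*9 = (-7*(-¼) - 24)*9 = (7/4 - 24)*9 = -89/4*9 = -801/4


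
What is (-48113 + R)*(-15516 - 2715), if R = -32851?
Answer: 1476054684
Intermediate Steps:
(-48113 + R)*(-15516 - 2715) = (-48113 - 32851)*(-15516 - 2715) = -80964*(-18231) = 1476054684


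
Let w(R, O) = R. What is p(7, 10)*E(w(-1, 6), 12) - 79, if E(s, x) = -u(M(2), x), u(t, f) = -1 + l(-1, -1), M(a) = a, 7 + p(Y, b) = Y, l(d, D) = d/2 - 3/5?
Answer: -79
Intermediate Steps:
l(d, D) = -⅗ + d/2 (l(d, D) = d*(½) - 3*⅕ = d/2 - ⅗ = -⅗ + d/2)
p(Y, b) = -7 + Y
u(t, f) = -21/10 (u(t, f) = -1 + (-⅗ + (½)*(-1)) = -1 + (-⅗ - ½) = -1 - 11/10 = -21/10)
E(s, x) = 21/10 (E(s, x) = -1*(-21/10) = 21/10)
p(7, 10)*E(w(-1, 6), 12) - 79 = (-7 + 7)*(21/10) - 79 = 0*(21/10) - 79 = 0 - 79 = -79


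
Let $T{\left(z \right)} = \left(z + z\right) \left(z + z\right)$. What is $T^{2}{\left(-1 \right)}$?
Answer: $16$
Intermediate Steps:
$T{\left(z \right)} = 4 z^{2}$ ($T{\left(z \right)} = 2 z 2 z = 4 z^{2}$)
$T^{2}{\left(-1 \right)} = \left(4 \left(-1\right)^{2}\right)^{2} = \left(4 \cdot 1\right)^{2} = 4^{2} = 16$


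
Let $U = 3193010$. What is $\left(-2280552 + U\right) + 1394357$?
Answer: $2306815$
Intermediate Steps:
$\left(-2280552 + U\right) + 1394357 = \left(-2280552 + 3193010\right) + 1394357 = 912458 + 1394357 = 2306815$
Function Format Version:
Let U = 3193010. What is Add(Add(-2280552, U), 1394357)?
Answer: 2306815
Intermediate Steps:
Add(Add(-2280552, U), 1394357) = Add(Add(-2280552, 3193010), 1394357) = Add(912458, 1394357) = 2306815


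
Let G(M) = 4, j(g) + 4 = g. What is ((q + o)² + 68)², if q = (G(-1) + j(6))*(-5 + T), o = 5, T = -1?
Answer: 1058841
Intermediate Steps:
j(g) = -4 + g
q = -36 (q = (4 + (-4 + 6))*(-5 - 1) = (4 + 2)*(-6) = 6*(-6) = -36)
((q + o)² + 68)² = ((-36 + 5)² + 68)² = ((-31)² + 68)² = (961 + 68)² = 1029² = 1058841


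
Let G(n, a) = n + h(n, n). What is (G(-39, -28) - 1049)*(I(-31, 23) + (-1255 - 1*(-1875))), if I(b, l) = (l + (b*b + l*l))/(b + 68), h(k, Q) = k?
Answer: -27558531/37 ≈ -7.4483e+5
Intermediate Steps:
G(n, a) = 2*n (G(n, a) = n + n = 2*n)
I(b, l) = (l + b² + l²)/(68 + b) (I(b, l) = (l + (b² + l²))/(68 + b) = (l + b² + l²)/(68 + b))
(G(-39, -28) - 1049)*(I(-31, 23) + (-1255 - 1*(-1875))) = (2*(-39) - 1049)*((23 + (-31)² + 23²)/(68 - 31) + (-1255 - 1*(-1875))) = (-78 - 1049)*((23 + 961 + 529)/37 + (-1255 + 1875)) = -1127*((1/37)*1513 + 620) = -1127*(1513/37 + 620) = -1127*24453/37 = -27558531/37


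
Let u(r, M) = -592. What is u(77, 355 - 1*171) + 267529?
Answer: 266937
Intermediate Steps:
u(77, 355 - 1*171) + 267529 = -592 + 267529 = 266937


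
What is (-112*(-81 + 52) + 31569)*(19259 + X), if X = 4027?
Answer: 810748662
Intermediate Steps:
(-112*(-81 + 52) + 31569)*(19259 + X) = (-112*(-81 + 52) + 31569)*(19259 + 4027) = (-112*(-29) + 31569)*23286 = (3248 + 31569)*23286 = 34817*23286 = 810748662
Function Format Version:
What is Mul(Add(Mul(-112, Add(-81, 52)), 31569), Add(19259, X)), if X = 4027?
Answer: 810748662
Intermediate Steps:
Mul(Add(Mul(-112, Add(-81, 52)), 31569), Add(19259, X)) = Mul(Add(Mul(-112, Add(-81, 52)), 31569), Add(19259, 4027)) = Mul(Add(Mul(-112, -29), 31569), 23286) = Mul(Add(3248, 31569), 23286) = Mul(34817, 23286) = 810748662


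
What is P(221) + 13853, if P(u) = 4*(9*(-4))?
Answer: 13709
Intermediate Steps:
P(u) = -144 (P(u) = 4*(-36) = -144)
P(221) + 13853 = -144 + 13853 = 13709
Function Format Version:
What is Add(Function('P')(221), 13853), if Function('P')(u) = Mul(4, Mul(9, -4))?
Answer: 13709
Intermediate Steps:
Function('P')(u) = -144 (Function('P')(u) = Mul(4, -36) = -144)
Add(Function('P')(221), 13853) = Add(-144, 13853) = 13709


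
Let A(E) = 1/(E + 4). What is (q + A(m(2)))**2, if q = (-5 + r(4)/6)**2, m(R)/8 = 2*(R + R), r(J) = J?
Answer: 132273001/374544 ≈ 353.16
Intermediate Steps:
m(R) = 32*R (m(R) = 8*(2*(R + R)) = 8*(2*(2*R)) = 8*(4*R) = 32*R)
A(E) = 1/(4 + E)
q = 169/9 (q = (-5 + 4/6)**2 = (-5 + 4*(1/6))**2 = (-5 + 2/3)**2 = (-13/3)**2 = 169/9 ≈ 18.778)
(q + A(m(2)))**2 = (169/9 + 1/(4 + 32*2))**2 = (169/9 + 1/(4 + 64))**2 = (169/9 + 1/68)**2 = (11501/612)**2 = 132273001/374544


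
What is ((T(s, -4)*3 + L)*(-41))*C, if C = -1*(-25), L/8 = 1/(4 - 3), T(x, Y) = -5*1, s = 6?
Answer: 7175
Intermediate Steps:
T(x, Y) = -5
L = 8 (L = 8/(4 - 3) = 8/1 = 8*1 = 8)
C = 25
((T(s, -4)*3 + L)*(-41))*C = ((-5*3 + 8)*(-41))*25 = ((-15 + 8)*(-41))*25 = -7*(-41)*25 = 287*25 = 7175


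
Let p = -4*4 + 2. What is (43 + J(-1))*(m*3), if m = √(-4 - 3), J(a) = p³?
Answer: -8103*I*√7 ≈ -21439.0*I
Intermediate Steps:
p = -14 (p = -16 + 2 = -14)
J(a) = -2744 (J(a) = (-14)³ = -2744)
m = I*√7 (m = √(-7) = I*√7 ≈ 2.6458*I)
(43 + J(-1))*(m*3) = (43 - 2744)*((I*√7)*3) = -8103*I*√7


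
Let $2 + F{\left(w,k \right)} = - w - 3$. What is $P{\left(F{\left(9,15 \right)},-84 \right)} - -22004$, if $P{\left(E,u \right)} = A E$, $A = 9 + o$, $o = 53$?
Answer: $21136$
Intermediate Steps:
$A = 62$ ($A = 9 + 53 = 62$)
$F{\left(w,k \right)} = -5 - w$ ($F{\left(w,k \right)} = -2 - \left(3 + w\right) = -5 - w$)
$P{\left(E,u \right)} = 62 E$
$P{\left(F{\left(9,15 \right)},-84 \right)} - -22004 = 62 \left(-5 - 9\right) - -22004 = 62 \left(-5 - 9\right) + 22004 = 62 \left(-14\right) + 22004 = -868 + 22004 = 21136$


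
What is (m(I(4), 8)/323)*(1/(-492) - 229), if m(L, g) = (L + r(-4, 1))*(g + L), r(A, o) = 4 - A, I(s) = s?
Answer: -1352028/13243 ≈ -102.09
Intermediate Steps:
m(L, g) = (8 + L)*(L + g) (m(L, g) = (L + (4 - 1*(-4)))*(g + L) = (L + (4 + 4))*(L + g) = (L + 8)*(L + g) = (8 + L)*(L + g))
(m(I(4), 8)/323)*(1/(-492) - 229) = ((4² + 8*4 + 8*8 + 4*8)/323)*(1/(-492) - 229) = ((16 + 32 + 64 + 32)*(1/323))*(-1/492 - 229) = (144*(1/323))*(-112669/492) = (144/323)*(-112669/492) = -1352028/13243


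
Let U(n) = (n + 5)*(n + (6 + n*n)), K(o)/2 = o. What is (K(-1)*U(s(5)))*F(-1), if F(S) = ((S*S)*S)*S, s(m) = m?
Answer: -720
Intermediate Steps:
K(o) = 2*o
F(S) = S**4 (F(S) = (S**2*S)*S = S**3*S = S**4)
U(n) = (5 + n)*(6 + n + n**2) (U(n) = (5 + n)*(n + (6 + n**2)) = (5 + n)*(6 + n + n**2))
(K(-1)*U(s(5)))*F(-1) = ((2*(-1))*(30 + 5**3 + 6*5**2 + 11*5))*(-1)**4 = -2*(30 + 125 + 6*25 + 55)*1 = -2*(30 + 125 + 150 + 55)*1 = -2*360*1 = -720*1 = -720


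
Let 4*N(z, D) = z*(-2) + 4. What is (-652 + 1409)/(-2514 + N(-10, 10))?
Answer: -757/2508 ≈ -0.30183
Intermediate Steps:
N(z, D) = 1 - z/2 (N(z, D) = (z*(-2) + 4)/4 = (-2*z + 4)/4 = (4 - 2*z)/4 = 1 - z/2)
(-652 + 1409)/(-2514 + N(-10, 10)) = (-652 + 1409)/(-2514 + (1 - 1/2*(-10))) = 757/(-2514 + (1 + 5)) = 757/(-2514 + 6) = 757/(-2508) = 757*(-1/2508) = -757/2508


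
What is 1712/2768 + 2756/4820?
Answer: 248132/208465 ≈ 1.1903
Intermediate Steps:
1712/2768 + 2756/4820 = 1712*(1/2768) + 2756*(1/4820) = 107/173 + 689/1205 = 248132/208465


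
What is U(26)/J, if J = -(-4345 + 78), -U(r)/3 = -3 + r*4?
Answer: -303/4267 ≈ -0.071010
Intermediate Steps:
U(r) = 9 - 12*r (U(r) = -3*(-3 + r*4) = -3*(-3 + 4*r) = 9 - 12*r)
J = 4267 (J = -1*(-4267) = 4267)
U(26)/J = (9 - 12*26)/4267 = (9 - 312)*(1/4267) = -303*1/4267 = -303/4267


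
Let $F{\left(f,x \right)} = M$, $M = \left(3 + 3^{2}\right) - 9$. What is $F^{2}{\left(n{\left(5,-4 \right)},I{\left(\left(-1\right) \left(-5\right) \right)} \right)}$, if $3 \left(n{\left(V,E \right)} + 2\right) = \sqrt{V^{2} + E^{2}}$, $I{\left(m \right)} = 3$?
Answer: $9$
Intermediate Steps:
$n{\left(V,E \right)} = -2 + \frac{\sqrt{E^{2} + V^{2}}}{3}$ ($n{\left(V,E \right)} = -2 + \frac{\sqrt{V^{2} + E^{2}}}{3} = -2 + \frac{\sqrt{E^{2} + V^{2}}}{3}$)
$M = 3$ ($M = \left(3 + 9\right) - 9 = 12 - 9 = 3$)
$F{\left(f,x \right)} = 3$
$F^{2}{\left(n{\left(5,-4 \right)},I{\left(\left(-1\right) \left(-5\right) \right)} \right)} = 3^{2} = 9$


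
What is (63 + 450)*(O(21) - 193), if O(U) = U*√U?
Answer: -99009 + 10773*√21 ≈ -49641.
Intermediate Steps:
O(U) = U^(3/2)
(63 + 450)*(O(21) - 193) = (63 + 450)*(21^(3/2) - 193) = 513*(21*√21 - 193) = 513*(-193 + 21*√21) = -99009 + 10773*√21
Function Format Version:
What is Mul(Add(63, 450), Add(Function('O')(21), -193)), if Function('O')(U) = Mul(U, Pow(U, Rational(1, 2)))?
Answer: Add(-99009, Mul(10773, Pow(21, Rational(1, 2)))) ≈ -49641.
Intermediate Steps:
Function('O')(U) = Pow(U, Rational(3, 2))
Mul(Add(63, 450), Add(Function('O')(21), -193)) = Mul(Add(63, 450), Add(Pow(21, Rational(3, 2)), -193)) = Mul(513, Add(Mul(21, Pow(21, Rational(1, 2))), -193)) = Mul(513, Add(-193, Mul(21, Pow(21, Rational(1, 2))))) = Add(-99009, Mul(10773, Pow(21, Rational(1, 2))))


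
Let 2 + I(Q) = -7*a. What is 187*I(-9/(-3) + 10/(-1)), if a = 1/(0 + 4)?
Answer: -2805/4 ≈ -701.25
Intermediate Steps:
a = ¼ (a = 1/4 = ¼ ≈ 0.25000)
I(Q) = -15/4 (I(Q) = -2 - 7*¼ = -2 - 7/4 = -15/4)
187*I(-9/(-3) + 10/(-1)) = 187*(-15/4) = -2805/4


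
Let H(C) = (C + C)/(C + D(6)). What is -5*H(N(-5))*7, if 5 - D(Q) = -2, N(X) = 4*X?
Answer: -1400/13 ≈ -107.69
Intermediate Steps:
D(Q) = 7 (D(Q) = 5 - 1*(-2) = 5 + 2 = 7)
H(C) = 2*C/(7 + C) (H(C) = (C + C)/(C + 7) = (2*C)/(7 + C) = 2*C/(7 + C))
-5*H(N(-5))*7 = -10*4*(-5)/(7 + 4*(-5))*7 = -10*(-20)/(7 - 20)*7 = -10*(-20)/(-13)*7 = -10*(-20)*(-1)/13*7 = -5*40/13*7 = -200/13*7 = -1400/13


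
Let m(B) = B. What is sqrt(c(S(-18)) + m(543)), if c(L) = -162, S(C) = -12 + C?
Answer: sqrt(381) ≈ 19.519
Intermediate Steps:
sqrt(c(S(-18)) + m(543)) = sqrt(-162 + 543) = sqrt(381)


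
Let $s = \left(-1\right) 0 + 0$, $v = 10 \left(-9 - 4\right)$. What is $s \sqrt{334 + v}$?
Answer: $0$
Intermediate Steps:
$v = -130$ ($v = 10 \left(-13\right) = -130$)
$s = 0$ ($s = 0 + 0 = 0$)
$s \sqrt{334 + v} = 0 \sqrt{334 - 130} = 0 \sqrt{204} = 0 \cdot 2 \sqrt{51} = 0$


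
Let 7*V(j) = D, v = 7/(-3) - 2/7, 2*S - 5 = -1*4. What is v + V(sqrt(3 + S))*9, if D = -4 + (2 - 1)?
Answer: -136/21 ≈ -6.4762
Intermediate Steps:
S = 1/2 (S = 5/2 + (-1*4)/2 = 5/2 + (1/2)*(-4) = 5/2 - 2 = 1/2 ≈ 0.50000)
v = -55/21 (v = 7*(-1/3) - 2*1/7 = -7/3 - 2/7 = -55/21 ≈ -2.6190)
D = -3 (D = -4 + 1 = -3)
V(j) = -3/7 (V(j) = (1/7)*(-3) = -3/7)
v + V(sqrt(3 + S))*9 = -55/21 - 3/7*9 = -55/21 - 27/7 = -136/21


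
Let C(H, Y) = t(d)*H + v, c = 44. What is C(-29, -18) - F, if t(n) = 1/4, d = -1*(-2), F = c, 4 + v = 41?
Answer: -57/4 ≈ -14.250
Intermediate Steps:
v = 37 (v = -4 + 41 = 37)
F = 44
d = 2
t(n) = ¼
C(H, Y) = 37 + H/4 (C(H, Y) = H/4 + 37 = 37 + H/4)
C(-29, -18) - F = (37 + (¼)*(-29)) - 1*44 = (37 - 29/4) - 44 = 119/4 - 44 = -57/4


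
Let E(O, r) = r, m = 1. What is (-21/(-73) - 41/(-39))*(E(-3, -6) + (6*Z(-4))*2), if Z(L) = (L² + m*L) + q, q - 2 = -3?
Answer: 160104/949 ≈ 168.71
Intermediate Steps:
q = -1 (q = 2 - 3 = -1)
Z(L) = -1 + L + L² (Z(L) = (L² + 1*L) - 1 = (L² + L) - 1 = (L + L²) - 1 = -1 + L + L²)
(-21/(-73) - 41/(-39))*(E(-3, -6) + (6*Z(-4))*2) = (-21/(-73) - 41/(-39))*(-6 + (6*(-1 - 4 + (-4)²))*2) = (-21*(-1/73) - 41*(-1/39))*(-6 + (6*(-1 - 4 + 16))*2) = (21/73 + 41/39)*(-6 + (6*11)*2) = 3812*(-6 + 66*2)/2847 = 3812*(-6 + 132)/2847 = (3812/2847)*126 = 160104/949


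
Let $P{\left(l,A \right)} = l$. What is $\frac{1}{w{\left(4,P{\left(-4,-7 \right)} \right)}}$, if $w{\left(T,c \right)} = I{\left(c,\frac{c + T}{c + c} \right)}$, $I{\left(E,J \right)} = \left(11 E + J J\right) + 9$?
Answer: $- \frac{1}{35} \approx -0.028571$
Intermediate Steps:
$I{\left(E,J \right)} = 9 + J^{2} + 11 E$ ($I{\left(E,J \right)} = \left(11 E + J^{2}\right) + 9 = \left(J^{2} + 11 E\right) + 9 = 9 + J^{2} + 11 E$)
$w{\left(T,c \right)} = 9 + 11 c + \frac{\left(T + c\right)^{2}}{4 c^{2}}$ ($w{\left(T,c \right)} = 9 + \left(\frac{c + T}{c + c}\right)^{2} + 11 c = 9 + \left(\frac{T + c}{2 c}\right)^{2} + 11 c = 9 + \frac{\left(T + c\right)^{2}}{4 c^{2}} + 11 c = 9 + 11 c + \frac{\left(T + c\right)^{2}}{4 c^{2}}$)
$\frac{1}{w{\left(4,P{\left(-4,-7 \right)} \right)}} = \frac{1}{9 + 11 \left(-4\right) + \frac{\left(4 - 4\right)^{2}}{4 \cdot 16}} = \frac{1}{9 - 44 + \frac{1}{4} \cdot \frac{1}{16} \cdot 0^{2}} = \frac{1}{9 - 44 + \frac{1}{4} \cdot \frac{1}{16} \cdot 0} = \frac{1}{9 - 44 + 0} = \frac{1}{-35} = - \frac{1}{35}$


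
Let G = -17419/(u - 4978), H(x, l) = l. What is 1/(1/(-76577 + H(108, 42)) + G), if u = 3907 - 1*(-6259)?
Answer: -397063580/1333168353 ≈ -0.29783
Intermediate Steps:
u = 10166 (u = 3907 + 6259 = 10166)
G = -17419/5188 (G = -17419/(10166 - 4978) = -17419/5188 ≈ -3.3576)
1/(1/(-76577 + H(108, 42)) + G) = 1/(1/(-76577 + 42) - 17419/5188) = 1/(1/(-76535) - 17419/5188) = 1/(-1/76535 - 17419/5188) = 1/(-1333168353/397063580) = -397063580/1333168353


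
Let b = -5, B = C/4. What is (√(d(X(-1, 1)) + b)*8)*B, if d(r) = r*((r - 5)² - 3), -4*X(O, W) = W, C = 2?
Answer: I*√713/2 ≈ 13.351*I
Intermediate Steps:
B = ½ (B = 2/4 = 2*(¼) = ½ ≈ 0.50000)
X(O, W) = -W/4
d(r) = r*(-3 + (-5 + r)²) (d(r) = r*((-5 + r)² - 3) = r*(-3 + (-5 + r)²))
(√(d(X(-1, 1)) + b)*8)*B = (√((-¼*1)*(-3 + (-5 - ¼*1)²) - 5)*8)*(½) = (√(-(-3 + (-5 - ¼)²)/4 - 5)*8)*(½) = (√(-(-3 + (-21/4)²)/4 - 5)*8)*(½) = (√(-(-3 + 441/16)/4 - 5)*8)*(½) = (√(-¼*393/16 - 5)*8)*(½) = (√(-393/64 - 5)*8)*(½) = (√(-713/64)*8)*(½) = ((I*√713/8)*8)*(½) = (I*√713)*(½) = I*√713/2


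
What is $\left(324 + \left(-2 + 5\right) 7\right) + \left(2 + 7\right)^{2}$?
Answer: $426$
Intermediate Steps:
$\left(324 + \left(-2 + 5\right) 7\right) + \left(2 + 7\right)^{2} = \left(324 + 3 \cdot 7\right) + 9^{2} = \left(324 + 21\right) + 81 = 345 + 81 = 426$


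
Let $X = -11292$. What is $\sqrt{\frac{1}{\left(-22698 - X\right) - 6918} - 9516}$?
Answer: $\frac{i \sqrt{88754933165}}{3054} \approx 97.55 i$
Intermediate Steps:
$\sqrt{\frac{1}{\left(-22698 - X\right) - 6918} - 9516} = \sqrt{\frac{1}{\left(-22698 - -11292\right) - 6918} - 9516} = \sqrt{\frac{1}{\left(-22698 + 11292\right) - 6918} - 9516} = \sqrt{\frac{1}{-11406 - 6918} - 9516} = \sqrt{\frac{1}{-18324} - 9516} = \sqrt{- \frac{1}{18324} - 9516} = \sqrt{- \frac{174371185}{18324}} = \frac{i \sqrt{88754933165}}{3054}$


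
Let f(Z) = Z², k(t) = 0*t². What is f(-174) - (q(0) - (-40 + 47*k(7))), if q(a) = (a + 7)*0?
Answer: 30236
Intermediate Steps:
k(t) = 0
q(a) = 0 (q(a) = (7 + a)*0 = 0)
f(-174) - (q(0) - (-40 + 47*k(7))) = (-174)² - (0 - (-40 + 47*0)) = 30276 - (0 - (-40 + 0)) = 30276 - (0 - 1*(-40)) = 30276 - (0 + 40) = 30276 - 1*40 = 30276 - 40 = 30236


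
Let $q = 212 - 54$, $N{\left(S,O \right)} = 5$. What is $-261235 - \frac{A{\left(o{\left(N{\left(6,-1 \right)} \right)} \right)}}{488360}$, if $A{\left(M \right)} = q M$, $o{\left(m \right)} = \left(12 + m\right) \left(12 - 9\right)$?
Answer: $- \frac{63788366329}{244180} \approx -2.6124 \cdot 10^{5}$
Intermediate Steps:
$o{\left(m \right)} = 36 + 3 m$ ($o{\left(m \right)} = \left(12 + m\right) 3 = 36 + 3 m$)
$q = 158$ ($q = 212 - 54 = 158$)
$A{\left(M \right)} = 158 M$
$-261235 - \frac{A{\left(o{\left(N{\left(6,-1 \right)} \right)} \right)}}{488360} = -261235 - \frac{158 \left(36 + 3 \cdot 5\right)}{488360} = -261235 - 158 \left(36 + 15\right) \frac{1}{488360} = -261235 - 158 \cdot 51 \cdot \frac{1}{488360} = -261235 - 8058 \cdot \frac{1}{488360} = -261235 - \frac{4029}{244180} = - \frac{63788366329}{244180}$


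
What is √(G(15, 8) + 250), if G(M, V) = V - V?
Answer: 5*√10 ≈ 15.811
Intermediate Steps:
G(M, V) = 0
√(G(15, 8) + 250) = √(0 + 250) = √250 = 5*√10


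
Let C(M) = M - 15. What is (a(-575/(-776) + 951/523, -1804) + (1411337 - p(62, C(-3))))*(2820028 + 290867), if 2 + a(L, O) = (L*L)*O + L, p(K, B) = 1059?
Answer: 179144241955185129232365/41178149776 ≈ 4.3505e+12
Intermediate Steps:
C(M) = -15 + M
a(L, O) = -2 + L + O*L**2 (a(L, O) = -2 + ((L*L)*O + L) = -2 + (L**2*O + L) = -2 + (O*L**2 + L) = -2 + (L + O*L**2) = -2 + L + O*L**2)
(a(-575/(-776) + 951/523, -1804) + (1411337 - p(62, C(-3))))*(2820028 + 290867) = ((-2 + (-575/(-776) + 951/523) - 1804*(-575/(-776) + 951/523)**2) + (1411337 - 1*1059))*(2820028 + 290867) = ((-2 + (-575*(-1/776) + 951*(1/523)) - 1804*(-575*(-1/776) + 951*(1/523))**2) + (1411337 - 1059))*3110895 = ((-2 + (575/776 + 951/523) - 1804*(575/776 + 951/523)**2) + 1410278)*3110895 = ((-2 + 1038701/405848 - 1804*(1038701/405848)**2) + 1410278)*3110895 = ((-2 + 1038701/405848 - 1804*1078899767401/164712599104) + 1410278)*3110895 = ((-2 + 1038701/405848 - 486583795097851/41178149776) + 1410278)*3110895 = (-486560762716541/41178149776 + 1410278)*3110895 = (57586077947081187/41178149776)*3110895 = 179144241955185129232365/41178149776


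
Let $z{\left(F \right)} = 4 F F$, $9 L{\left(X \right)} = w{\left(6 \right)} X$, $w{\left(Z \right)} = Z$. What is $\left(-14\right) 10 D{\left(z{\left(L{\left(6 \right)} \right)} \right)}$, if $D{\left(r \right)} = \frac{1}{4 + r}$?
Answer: $- \frac{35}{17} \approx -2.0588$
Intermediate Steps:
$L{\left(X \right)} = \frac{2 X}{3}$ ($L{\left(X \right)} = \frac{6 X}{9} = \frac{2 X}{3}$)
$z{\left(F \right)} = 4 F^{2}$
$\left(-14\right) 10 D{\left(z{\left(L{\left(6 \right)} \right)} \right)} = \frac{\left(-14\right) 10}{4 + 4 \left(\frac{2}{3} \cdot 6\right)^{2}} = - \frac{140}{4 + 4 \cdot 4^{2}} = - \frac{140}{4 + 4 \cdot 16} = - \frac{140}{4 + 64} = - \frac{140}{68} = \left(-140\right) \frac{1}{68} = - \frac{35}{17}$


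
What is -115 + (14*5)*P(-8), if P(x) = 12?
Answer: 725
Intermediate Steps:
-115 + (14*5)*P(-8) = -115 + (14*5)*12 = -115 + 70*12 = -115 + 840 = 725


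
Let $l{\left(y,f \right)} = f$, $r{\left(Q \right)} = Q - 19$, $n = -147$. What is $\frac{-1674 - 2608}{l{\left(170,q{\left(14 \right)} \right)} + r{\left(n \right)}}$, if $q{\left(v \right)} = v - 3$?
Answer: $\frac{4282}{155} \approx 27.626$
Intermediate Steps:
$q{\left(v \right)} = -3 + v$
$r{\left(Q \right)} = -19 + Q$
$\frac{-1674 - 2608}{l{\left(170,q{\left(14 \right)} \right)} + r{\left(n \right)}} = \frac{-1674 - 2608}{\left(-3 + 14\right) - 166} = - \frac{4282}{11 - 166} = - \frac{4282}{-155} = \left(-4282\right) \left(- \frac{1}{155}\right) = \frac{4282}{155}$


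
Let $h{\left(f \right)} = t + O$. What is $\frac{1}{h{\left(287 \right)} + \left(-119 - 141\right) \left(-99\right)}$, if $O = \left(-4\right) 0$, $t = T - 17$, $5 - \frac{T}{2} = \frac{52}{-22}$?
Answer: $\frac{11}{283115} \approx 3.8853 \cdot 10^{-5}$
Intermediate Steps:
$T = \frac{162}{11}$ ($T = 10 - 2 \frac{52}{-22} = 10 - 2 \cdot 52 \left(- \frac{1}{22}\right) = 10 - - \frac{52}{11} = 10 + \frac{52}{11} = \frac{162}{11} \approx 14.727$)
$t = - \frac{25}{11}$ ($t = \frac{162}{11} - 17 = - \frac{25}{11} \approx -2.2727$)
$O = 0$
$h{\left(f \right)} = - \frac{25}{11}$ ($h{\left(f \right)} = - \frac{25}{11} + 0 = - \frac{25}{11}$)
$\frac{1}{h{\left(287 \right)} + \left(-119 - 141\right) \left(-99\right)} = \frac{1}{- \frac{25}{11} + \left(-119 - 141\right) \left(-99\right)} = \frac{1}{- \frac{25}{11} - -25740} = \frac{1}{- \frac{25}{11} + 25740} = \frac{1}{\frac{283115}{11}} = \frac{11}{283115}$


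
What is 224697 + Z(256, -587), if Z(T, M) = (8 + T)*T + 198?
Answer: 292479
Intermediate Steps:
Z(T, M) = 198 + T*(8 + T) (Z(T, M) = T*(8 + T) + 198 = 198 + T*(8 + T))
224697 + Z(256, -587) = 224697 + (198 + 256**2 + 8*256) = 224697 + (198 + 65536 + 2048) = 224697 + 67782 = 292479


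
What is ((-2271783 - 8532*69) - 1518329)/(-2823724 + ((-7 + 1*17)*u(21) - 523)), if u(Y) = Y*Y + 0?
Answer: 4378820/2819837 ≈ 1.5529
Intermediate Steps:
u(Y) = Y**2 (u(Y) = Y**2 + 0 = Y**2)
((-2271783 - 8532*69) - 1518329)/(-2823724 + ((-7 + 1*17)*u(21) - 523)) = ((-2271783 - 8532*69) - 1518329)/(-2823724 + ((-7 + 1*17)*21**2 - 523)) = ((-2271783 - 237*2484) - 1518329)/(-2823724 + ((-7 + 17)*441 - 523)) = ((-2271783 - 588708) - 1518329)/(-2823724 + (10*441 - 523)) = (-2860491 - 1518329)/(-2823724 + (4410 - 523)) = -4378820/(-2823724 + 3887) = -4378820/(-2819837) = -4378820*(-1/2819837) = 4378820/2819837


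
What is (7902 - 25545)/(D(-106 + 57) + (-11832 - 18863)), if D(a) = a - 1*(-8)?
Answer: 17643/30736 ≈ 0.57402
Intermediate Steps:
D(a) = 8 + a (D(a) = a + 8 = 8 + a)
(7902 - 25545)/(D(-106 + 57) + (-11832 - 18863)) = (7902 - 25545)/((8 + (-106 + 57)) + (-11832 - 18863)) = -17643/((8 - 49) - 30695) = -17643/(-41 - 30695) = -17643/(-30736) = -17643*(-1/30736) = 17643/30736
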